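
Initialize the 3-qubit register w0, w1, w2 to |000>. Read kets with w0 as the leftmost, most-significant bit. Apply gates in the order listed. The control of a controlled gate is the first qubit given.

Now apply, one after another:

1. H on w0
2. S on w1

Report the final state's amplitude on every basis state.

The final amplitudes are sqrt(2)/2 on |000>, sqrt(2)/2 on |100>, and 0 on every other basis state.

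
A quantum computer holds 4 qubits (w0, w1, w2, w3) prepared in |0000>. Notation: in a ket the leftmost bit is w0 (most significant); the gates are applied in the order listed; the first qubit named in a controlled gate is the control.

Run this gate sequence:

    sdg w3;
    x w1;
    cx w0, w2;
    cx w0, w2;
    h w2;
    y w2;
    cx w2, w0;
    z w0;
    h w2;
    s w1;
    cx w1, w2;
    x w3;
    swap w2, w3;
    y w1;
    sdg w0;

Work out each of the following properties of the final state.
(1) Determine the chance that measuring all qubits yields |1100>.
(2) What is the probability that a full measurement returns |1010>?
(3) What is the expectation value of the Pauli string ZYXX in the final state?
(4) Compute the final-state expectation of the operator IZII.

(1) Outcome |1100> occurs with probability 0. Key observation: the block from step 3 through step 4 cancels to the identity and can be dropped.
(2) The probability of measuring |1010> is 1/4.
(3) The expectation value of ZYXX is 0.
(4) The expectation value of IZII is 1.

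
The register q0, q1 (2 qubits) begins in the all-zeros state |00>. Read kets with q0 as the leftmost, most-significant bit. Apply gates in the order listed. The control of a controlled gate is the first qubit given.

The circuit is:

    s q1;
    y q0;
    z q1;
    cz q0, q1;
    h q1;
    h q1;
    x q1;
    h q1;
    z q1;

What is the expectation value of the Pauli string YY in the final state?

The expectation value of YY is 0. Key observation: the block from step 6 through step 9 cancels to the identity and can be dropped.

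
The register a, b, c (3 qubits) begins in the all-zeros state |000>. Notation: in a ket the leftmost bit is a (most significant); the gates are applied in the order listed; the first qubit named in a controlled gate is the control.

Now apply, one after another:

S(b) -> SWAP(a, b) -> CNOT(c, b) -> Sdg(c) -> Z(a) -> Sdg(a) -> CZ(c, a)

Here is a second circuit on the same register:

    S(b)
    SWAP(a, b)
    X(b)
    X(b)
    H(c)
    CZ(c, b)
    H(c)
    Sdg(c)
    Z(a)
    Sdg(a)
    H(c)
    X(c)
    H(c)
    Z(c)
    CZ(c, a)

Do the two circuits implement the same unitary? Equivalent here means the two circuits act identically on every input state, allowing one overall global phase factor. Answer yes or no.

No: there is an input state on which the two circuits produce genuinely different outputs (not merely differing by a phase).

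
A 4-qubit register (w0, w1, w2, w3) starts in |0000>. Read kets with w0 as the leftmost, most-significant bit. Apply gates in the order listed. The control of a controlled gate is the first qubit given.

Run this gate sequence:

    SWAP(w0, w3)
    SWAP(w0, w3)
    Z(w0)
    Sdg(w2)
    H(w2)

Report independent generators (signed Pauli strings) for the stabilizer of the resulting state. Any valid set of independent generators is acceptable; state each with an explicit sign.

The final state is stabilized by the group generated by +IIXI, +ZIII, +IZII, +IIIZ; other independent generating sets are equally valid. Key observation: steps 1-2 multiply out to the identity, so the circuit reduces to the remaining gates.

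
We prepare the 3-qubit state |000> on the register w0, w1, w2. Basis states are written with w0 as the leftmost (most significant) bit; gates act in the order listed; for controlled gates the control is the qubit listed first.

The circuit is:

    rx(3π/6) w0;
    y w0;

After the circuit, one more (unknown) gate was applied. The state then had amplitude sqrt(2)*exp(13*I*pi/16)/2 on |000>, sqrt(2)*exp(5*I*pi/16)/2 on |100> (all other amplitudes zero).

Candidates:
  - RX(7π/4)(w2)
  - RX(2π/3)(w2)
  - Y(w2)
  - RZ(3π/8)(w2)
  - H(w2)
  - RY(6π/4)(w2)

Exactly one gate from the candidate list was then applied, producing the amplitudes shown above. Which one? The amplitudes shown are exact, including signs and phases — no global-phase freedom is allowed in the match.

The unique candidate consistent with the amplitudes is RZ(3π/8)(w2).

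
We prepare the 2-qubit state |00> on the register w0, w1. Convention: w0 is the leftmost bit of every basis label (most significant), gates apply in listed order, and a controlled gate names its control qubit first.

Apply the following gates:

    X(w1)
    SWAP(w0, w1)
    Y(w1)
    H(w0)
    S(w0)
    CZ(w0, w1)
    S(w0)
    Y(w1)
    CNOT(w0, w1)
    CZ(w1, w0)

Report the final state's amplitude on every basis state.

The final amplitudes are sqrt(2)/2 on |00>, 0 on |01>, 0 on |10>, sqrt(2)/2 on |11>.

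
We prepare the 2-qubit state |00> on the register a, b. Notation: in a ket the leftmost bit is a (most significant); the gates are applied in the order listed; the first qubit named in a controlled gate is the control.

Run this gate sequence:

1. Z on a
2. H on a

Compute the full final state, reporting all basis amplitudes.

The resulting statevector has amplitude sqrt(2)/2 on |00>, 0 on |01>, sqrt(2)/2 on |10>, 0 on |11>.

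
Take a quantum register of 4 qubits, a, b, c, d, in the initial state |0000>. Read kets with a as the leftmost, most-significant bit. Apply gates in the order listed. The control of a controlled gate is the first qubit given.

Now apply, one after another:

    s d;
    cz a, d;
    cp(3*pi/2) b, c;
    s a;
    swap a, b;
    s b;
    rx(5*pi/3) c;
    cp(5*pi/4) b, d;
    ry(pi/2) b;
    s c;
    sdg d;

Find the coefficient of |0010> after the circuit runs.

|0010> carries amplitude sqrt(2)/4 in the final state.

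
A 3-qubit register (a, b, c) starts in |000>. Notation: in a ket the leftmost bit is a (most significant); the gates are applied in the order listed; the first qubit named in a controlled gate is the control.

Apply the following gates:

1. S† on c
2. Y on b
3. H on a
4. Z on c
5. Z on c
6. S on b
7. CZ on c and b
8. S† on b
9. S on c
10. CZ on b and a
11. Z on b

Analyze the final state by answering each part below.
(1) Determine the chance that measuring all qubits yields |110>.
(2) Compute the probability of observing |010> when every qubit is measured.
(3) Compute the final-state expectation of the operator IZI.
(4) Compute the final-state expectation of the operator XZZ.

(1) A full measurement returns |110> with probability 1/2.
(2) Outcome |010> occurs with probability 1/2.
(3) The observable IZI averages to -1.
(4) The observable XZZ averages to 1.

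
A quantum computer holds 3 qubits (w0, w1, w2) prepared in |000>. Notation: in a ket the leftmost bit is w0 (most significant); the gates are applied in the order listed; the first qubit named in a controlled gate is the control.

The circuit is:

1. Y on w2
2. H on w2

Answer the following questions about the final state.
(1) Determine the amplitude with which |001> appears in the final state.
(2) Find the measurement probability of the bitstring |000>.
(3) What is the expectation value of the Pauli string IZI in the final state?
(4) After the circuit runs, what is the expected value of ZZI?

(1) |001> carries amplitude -sqrt(2)*I/2 in the final state.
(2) The probability of measuring |000> is 1/2.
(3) In the final state, IZI has expectation 1.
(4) In the final state, ZZI has expectation 1.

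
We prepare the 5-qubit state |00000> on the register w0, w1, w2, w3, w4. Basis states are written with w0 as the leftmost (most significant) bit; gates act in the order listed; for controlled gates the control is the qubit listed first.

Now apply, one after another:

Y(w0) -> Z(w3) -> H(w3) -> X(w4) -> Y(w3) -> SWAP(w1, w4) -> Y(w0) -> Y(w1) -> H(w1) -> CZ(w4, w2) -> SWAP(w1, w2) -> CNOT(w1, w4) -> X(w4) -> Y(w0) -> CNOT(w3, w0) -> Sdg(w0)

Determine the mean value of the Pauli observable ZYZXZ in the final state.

The observable ZYZXZ averages to 0.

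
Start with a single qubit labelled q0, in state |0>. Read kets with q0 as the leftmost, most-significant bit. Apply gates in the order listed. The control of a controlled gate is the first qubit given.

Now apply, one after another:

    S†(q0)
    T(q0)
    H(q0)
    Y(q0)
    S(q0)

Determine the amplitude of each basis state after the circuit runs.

The resulting statevector has amplitude -sqrt(2)*I/2 on |0>, -sqrt(2)/2 on |1>.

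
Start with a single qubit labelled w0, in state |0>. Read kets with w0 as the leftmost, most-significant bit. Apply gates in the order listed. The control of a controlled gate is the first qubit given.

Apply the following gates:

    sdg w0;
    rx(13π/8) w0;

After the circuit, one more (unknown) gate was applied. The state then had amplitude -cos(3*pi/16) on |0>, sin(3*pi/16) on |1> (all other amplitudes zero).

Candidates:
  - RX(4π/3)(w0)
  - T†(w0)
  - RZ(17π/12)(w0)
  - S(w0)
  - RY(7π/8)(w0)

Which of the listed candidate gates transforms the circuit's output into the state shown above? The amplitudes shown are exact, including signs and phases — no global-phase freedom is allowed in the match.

The applied gate was S(w0).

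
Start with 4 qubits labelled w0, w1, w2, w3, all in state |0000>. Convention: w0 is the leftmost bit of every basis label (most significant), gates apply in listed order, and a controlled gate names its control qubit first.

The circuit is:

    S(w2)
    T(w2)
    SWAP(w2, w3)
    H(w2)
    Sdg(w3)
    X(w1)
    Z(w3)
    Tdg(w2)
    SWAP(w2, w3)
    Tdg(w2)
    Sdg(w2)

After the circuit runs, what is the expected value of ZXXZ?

In the final state, ZXXZ has expectation 0.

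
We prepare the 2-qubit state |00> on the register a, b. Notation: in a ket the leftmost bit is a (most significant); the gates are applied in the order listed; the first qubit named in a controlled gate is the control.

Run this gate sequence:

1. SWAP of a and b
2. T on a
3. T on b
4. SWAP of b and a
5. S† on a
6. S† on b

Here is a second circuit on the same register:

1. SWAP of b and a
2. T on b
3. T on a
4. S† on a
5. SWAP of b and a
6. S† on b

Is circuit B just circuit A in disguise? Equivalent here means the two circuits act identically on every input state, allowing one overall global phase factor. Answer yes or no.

No: there is an input state on which the two circuits produce genuinely different outputs (not merely differing by a phase).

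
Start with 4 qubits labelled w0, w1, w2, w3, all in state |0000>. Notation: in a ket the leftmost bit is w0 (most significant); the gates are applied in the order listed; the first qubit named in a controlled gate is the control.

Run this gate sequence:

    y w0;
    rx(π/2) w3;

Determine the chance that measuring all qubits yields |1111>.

Outcome |1111> occurs with probability 0.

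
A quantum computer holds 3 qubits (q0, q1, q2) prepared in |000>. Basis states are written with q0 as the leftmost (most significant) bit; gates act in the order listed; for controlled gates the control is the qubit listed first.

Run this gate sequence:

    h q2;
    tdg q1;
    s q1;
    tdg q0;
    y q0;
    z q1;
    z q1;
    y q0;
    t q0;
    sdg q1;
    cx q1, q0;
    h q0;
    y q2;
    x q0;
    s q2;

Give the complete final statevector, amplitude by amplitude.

The final amplitudes are -I/2 on |000>, -1/2 on |001>, 0 on |010>, 0 on |011>, -I/2 on |100>, -1/2 on |101>, 0 on |110>, 0 on |111>.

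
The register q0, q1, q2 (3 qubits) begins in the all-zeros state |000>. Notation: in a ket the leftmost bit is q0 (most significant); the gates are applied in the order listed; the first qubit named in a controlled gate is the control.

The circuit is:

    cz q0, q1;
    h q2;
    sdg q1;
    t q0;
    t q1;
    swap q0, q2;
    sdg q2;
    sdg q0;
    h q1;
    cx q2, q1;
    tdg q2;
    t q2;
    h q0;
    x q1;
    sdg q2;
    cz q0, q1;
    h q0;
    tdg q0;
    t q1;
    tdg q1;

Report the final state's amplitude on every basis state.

The resulting statevector has amplitude 1/2 on |000>, 0 on |001>, -I/2 on |010>, 0 on |011>, -exp(I*pi/4)/2 on |100>, 0 on |101>, -exp(3*I*pi/4)/2 on |110>, 0 on |111>.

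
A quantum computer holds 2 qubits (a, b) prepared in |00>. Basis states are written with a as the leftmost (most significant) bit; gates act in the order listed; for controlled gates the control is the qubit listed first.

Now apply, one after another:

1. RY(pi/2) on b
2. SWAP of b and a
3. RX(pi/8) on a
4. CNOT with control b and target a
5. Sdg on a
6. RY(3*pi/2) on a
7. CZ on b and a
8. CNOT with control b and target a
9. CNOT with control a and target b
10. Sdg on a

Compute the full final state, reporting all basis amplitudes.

The final amplitudes are (1 - I)*exp(15*I*pi/16)/2 on |00>, 0 on |01>, 0 on |10>, (-1 + I)*exp(15*I*pi/16)/2 on |11>.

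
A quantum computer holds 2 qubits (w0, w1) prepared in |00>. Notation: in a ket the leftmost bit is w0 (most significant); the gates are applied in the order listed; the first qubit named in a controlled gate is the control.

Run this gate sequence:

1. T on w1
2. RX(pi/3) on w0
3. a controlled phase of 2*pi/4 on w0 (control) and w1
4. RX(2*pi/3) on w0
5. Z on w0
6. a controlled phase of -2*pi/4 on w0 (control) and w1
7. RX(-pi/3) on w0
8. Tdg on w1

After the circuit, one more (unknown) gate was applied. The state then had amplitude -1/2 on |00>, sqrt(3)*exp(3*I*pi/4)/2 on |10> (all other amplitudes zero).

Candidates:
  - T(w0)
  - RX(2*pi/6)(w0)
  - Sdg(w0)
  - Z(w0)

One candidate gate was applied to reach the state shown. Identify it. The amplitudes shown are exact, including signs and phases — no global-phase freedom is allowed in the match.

It was T(w0) that produced the state shown.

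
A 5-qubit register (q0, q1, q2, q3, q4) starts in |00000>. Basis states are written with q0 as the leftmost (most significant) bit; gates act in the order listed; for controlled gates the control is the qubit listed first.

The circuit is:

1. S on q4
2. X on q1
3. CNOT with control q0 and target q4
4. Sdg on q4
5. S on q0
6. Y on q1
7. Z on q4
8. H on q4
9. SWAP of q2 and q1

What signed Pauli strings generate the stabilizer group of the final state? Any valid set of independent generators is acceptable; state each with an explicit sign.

The stabilizer group can be generated by +IIIIX, +ZIIII, +IZIII, +IIZII, +IIIZI, among other valid generating sets.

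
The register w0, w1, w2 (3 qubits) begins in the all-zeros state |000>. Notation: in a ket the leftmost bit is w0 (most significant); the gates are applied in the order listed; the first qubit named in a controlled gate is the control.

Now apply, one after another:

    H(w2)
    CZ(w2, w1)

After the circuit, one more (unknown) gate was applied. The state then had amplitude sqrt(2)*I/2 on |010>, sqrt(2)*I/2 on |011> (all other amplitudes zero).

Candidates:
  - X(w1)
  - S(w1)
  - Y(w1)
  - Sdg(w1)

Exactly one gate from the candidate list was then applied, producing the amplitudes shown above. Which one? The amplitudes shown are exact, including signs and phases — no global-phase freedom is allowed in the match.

The applied gate was Y(w1).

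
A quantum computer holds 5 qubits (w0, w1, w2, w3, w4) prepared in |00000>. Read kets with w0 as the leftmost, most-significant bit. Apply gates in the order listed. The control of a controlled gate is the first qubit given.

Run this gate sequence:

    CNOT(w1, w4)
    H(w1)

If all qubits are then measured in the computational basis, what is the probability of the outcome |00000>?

A full measurement returns |00000> with probability 1/2.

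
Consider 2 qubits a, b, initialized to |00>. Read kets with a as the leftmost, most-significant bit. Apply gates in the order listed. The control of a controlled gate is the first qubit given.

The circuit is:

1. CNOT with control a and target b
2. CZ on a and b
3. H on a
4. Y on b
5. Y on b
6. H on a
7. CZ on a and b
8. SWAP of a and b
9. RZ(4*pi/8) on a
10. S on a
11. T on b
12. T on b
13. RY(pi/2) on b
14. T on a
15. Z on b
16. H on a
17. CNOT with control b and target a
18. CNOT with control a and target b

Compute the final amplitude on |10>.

|10> carries amplitude exp(3*I*pi/4)/2 in the final state.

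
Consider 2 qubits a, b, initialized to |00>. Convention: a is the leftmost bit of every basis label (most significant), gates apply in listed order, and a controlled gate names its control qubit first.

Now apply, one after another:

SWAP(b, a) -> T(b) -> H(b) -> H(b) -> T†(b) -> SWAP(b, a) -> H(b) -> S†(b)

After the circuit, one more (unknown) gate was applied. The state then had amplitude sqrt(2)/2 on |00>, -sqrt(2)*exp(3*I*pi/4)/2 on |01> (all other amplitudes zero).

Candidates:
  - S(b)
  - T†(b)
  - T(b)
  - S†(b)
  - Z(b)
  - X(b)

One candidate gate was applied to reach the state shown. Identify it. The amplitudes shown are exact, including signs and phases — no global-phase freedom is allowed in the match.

The unique candidate consistent with the amplitudes is T(b).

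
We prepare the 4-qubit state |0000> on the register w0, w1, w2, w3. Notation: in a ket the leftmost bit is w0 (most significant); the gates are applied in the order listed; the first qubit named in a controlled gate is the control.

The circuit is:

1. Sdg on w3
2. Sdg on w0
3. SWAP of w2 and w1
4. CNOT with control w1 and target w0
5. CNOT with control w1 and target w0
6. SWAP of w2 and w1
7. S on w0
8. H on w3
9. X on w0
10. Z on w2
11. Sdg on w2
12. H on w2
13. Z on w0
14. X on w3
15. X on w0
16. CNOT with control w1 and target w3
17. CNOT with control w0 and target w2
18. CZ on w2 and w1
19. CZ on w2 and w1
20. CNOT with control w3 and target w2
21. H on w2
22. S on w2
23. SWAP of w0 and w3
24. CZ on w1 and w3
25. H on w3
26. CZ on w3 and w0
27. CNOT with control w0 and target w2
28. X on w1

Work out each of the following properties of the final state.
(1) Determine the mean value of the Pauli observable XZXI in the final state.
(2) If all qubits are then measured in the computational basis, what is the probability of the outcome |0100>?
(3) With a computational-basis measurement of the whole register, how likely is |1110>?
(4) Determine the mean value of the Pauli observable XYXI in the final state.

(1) The expectation value of XZXI is 0. Key observation: the block from step 2 through step 7 cancels to the identity and can be dropped.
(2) A full measurement returns |0100> with probability 1/4.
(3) A full measurement returns |1110> with probability 1/4.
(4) The observable XYXI averages to 0.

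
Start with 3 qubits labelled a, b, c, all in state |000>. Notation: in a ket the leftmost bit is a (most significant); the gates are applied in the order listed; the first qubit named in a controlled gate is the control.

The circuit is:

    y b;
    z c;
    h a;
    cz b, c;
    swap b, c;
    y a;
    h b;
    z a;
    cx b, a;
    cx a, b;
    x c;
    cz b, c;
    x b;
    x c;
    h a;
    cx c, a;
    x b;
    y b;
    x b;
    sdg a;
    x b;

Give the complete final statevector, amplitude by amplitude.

The resulting statevector has amplitude -sqrt(2)/2 on |101>, sqrt(2)/2 on |111>, and 0 on every other basis state.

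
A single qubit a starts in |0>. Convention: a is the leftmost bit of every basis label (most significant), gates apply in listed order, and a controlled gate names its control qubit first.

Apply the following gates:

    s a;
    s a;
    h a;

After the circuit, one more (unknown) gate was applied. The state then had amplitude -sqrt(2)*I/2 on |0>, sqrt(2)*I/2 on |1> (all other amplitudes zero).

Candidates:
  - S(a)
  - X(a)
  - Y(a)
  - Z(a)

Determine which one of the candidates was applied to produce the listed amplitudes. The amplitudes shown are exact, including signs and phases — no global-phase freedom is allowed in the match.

It was Y(a) that produced the state shown.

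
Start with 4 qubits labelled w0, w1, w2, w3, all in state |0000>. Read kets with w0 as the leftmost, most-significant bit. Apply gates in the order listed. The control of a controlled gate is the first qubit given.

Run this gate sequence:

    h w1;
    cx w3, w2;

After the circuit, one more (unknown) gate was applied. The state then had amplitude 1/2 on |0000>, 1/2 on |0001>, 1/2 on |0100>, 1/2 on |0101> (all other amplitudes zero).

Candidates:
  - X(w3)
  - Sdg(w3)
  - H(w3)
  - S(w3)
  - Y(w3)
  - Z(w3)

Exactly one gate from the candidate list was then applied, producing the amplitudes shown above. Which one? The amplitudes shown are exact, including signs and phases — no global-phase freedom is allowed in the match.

It was H(w3) that produced the state shown.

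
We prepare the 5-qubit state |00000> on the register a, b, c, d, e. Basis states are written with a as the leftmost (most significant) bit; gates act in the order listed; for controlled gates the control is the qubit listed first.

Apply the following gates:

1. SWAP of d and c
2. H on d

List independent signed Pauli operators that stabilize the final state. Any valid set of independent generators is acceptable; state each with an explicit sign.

One valid set of independent stabilizer generators is +IIIXI, +ZIIII, +IZIII, +IIZII, +IIIIZ (any independent generating set of the same group is equally correct).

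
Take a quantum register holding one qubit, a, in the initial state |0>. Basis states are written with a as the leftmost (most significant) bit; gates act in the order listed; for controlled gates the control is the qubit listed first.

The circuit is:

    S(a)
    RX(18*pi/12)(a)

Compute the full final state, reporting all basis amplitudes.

The final amplitudes are -sqrt(2)/2 on |0>, -sqrt(2)*I/2 on |1>.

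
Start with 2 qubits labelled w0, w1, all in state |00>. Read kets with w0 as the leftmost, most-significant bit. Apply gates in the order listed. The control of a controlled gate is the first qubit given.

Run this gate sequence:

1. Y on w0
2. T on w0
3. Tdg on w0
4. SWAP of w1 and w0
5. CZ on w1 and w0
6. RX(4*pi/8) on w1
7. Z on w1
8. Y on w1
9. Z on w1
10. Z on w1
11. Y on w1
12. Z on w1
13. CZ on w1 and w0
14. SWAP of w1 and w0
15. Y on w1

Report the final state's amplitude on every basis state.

The final amplitudes are 0 on |00>, sqrt(2)*I/2 on |01>, 0 on |10>, -sqrt(2)/2 on |11>.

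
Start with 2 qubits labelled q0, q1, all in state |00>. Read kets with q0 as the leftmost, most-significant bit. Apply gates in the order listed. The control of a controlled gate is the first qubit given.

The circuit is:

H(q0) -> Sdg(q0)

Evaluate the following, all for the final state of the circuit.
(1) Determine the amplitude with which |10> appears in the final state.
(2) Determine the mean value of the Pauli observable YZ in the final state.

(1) The amplitude on |10> is -sqrt(2)*I/2.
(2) The observable YZ averages to -1.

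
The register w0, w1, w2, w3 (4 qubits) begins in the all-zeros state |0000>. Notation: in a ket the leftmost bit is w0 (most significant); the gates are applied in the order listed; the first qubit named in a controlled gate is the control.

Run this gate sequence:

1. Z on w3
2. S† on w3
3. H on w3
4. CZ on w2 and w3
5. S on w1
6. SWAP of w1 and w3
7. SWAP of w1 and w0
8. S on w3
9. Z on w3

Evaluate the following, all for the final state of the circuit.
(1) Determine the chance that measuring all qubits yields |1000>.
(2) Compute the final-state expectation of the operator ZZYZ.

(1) Outcome |1000> occurs with probability 1/2.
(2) The expectation value of ZZYZ is 0.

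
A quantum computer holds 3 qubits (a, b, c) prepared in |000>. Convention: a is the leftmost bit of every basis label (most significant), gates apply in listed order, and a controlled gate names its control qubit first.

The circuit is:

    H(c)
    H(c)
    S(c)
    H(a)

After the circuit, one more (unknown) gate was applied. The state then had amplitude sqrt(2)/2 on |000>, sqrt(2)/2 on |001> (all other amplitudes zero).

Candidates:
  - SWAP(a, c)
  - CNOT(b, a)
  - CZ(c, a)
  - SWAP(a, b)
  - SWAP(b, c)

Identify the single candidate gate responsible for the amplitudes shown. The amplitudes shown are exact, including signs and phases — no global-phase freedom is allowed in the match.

It was SWAP(a, c) that produced the state shown.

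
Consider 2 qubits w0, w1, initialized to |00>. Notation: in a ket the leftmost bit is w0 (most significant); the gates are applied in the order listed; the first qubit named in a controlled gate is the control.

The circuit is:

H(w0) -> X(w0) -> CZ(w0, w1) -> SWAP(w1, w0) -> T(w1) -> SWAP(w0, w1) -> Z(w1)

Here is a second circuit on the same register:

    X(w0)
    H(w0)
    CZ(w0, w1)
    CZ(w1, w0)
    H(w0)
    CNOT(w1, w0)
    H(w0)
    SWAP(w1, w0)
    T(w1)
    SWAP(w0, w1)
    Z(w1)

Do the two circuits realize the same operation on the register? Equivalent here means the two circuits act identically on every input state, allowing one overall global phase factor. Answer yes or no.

No: there is an input state on which the two circuits produce genuinely different outputs (not merely differing by a phase).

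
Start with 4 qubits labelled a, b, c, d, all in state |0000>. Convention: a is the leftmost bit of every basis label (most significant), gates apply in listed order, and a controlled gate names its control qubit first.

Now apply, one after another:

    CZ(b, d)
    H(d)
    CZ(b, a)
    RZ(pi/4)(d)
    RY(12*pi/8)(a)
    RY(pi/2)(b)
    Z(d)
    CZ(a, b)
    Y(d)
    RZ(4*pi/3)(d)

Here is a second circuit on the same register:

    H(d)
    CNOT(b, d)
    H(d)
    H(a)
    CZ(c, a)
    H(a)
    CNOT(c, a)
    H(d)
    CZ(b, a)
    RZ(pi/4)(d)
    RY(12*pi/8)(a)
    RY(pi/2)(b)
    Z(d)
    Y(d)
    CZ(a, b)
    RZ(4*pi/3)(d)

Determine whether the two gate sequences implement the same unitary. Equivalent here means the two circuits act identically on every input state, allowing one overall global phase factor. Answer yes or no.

Yes, they are equivalent — the unitaries differ by at most a global phase.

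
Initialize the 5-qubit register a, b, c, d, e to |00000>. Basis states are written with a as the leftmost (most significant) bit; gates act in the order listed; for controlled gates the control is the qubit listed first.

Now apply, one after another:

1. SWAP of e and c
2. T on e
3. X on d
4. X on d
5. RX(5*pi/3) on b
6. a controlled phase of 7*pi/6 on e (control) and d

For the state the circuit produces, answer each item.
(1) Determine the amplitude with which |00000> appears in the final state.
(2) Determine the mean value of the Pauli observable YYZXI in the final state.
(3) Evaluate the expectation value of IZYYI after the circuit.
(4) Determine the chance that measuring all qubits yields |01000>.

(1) The amplitude on |00000> is -sqrt(3)/2.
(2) The observable YYZXI averages to 0.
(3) The expectation value of IZYYI is 0.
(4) The probability of measuring |01000> is 1/4.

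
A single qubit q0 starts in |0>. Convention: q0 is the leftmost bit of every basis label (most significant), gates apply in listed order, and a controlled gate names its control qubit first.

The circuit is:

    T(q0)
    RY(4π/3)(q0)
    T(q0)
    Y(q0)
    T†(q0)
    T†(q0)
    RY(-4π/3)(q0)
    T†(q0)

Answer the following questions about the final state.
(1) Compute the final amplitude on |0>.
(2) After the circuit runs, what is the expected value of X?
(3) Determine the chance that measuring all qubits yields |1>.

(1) |0> carries amplitude sqrt(3)*(-1 + exp(3*I*pi/4))/4 in the final state.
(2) The expectation value of X is -sqrt(3)/8 + sqrt(6)/8.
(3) A full measurement returns |1> with probability 5/8 - 3*sqrt(2)/16.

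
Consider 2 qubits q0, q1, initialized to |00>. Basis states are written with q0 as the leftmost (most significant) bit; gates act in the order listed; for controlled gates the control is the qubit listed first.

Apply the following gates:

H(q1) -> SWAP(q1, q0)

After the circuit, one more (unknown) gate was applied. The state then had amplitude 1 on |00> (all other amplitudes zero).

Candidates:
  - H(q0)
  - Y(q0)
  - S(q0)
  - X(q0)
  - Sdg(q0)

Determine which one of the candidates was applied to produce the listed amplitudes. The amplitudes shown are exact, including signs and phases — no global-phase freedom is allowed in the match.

It was H(q0) that produced the state shown.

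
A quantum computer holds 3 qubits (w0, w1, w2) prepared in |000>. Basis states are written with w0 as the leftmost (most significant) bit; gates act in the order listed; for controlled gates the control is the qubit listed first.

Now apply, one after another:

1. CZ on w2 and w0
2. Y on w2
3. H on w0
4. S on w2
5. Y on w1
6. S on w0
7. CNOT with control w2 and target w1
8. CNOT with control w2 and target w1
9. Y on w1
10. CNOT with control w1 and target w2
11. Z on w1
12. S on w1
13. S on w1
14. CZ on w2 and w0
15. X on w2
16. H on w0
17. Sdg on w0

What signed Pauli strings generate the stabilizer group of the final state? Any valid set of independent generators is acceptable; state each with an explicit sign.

The final state is stabilized by the group generated by +XII, +IZI, +IIZ; other independent generating sets are equally valid.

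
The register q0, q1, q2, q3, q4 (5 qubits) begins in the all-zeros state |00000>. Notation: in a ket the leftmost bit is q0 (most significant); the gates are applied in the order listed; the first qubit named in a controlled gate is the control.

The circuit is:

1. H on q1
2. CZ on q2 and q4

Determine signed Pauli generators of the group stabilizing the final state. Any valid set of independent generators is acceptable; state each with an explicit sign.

The stabilizer group can be generated by +IXIII, +ZIIII, +IIZII, +IIIZI, +IIIIZ, among other valid generating sets.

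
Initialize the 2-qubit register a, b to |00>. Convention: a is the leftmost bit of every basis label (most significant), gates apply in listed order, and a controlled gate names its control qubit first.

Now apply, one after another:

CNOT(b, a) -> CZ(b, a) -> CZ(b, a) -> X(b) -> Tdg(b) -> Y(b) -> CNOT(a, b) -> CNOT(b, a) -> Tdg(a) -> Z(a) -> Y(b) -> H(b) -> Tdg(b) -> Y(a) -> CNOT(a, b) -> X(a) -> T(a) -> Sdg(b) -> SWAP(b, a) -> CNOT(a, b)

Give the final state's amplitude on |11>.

The amplitude on |11> is -sqrt(2)*exp(3*I*pi/4)/2. Key observation: the block from step 2 through step 3 cancels to the identity and can be dropped.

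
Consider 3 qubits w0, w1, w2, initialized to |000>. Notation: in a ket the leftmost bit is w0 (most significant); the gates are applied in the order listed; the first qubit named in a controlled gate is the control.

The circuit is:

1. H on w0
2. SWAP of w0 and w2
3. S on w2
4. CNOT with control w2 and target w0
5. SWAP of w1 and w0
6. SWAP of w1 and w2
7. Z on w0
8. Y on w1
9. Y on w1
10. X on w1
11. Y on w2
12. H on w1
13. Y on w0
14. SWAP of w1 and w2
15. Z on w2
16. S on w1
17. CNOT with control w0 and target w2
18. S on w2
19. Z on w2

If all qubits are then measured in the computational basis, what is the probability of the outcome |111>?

A full measurement returns |111> with probability 1/4.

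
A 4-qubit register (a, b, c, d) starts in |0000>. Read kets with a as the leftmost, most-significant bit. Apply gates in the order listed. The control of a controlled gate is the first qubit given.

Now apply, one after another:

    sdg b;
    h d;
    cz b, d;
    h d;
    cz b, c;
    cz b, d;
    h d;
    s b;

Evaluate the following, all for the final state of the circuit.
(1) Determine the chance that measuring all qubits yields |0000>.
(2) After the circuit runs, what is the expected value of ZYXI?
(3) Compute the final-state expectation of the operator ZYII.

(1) The probability of measuring |0000> is 1/2.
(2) In the final state, ZYXI has expectation 0.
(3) In the final state, ZYII has expectation 0.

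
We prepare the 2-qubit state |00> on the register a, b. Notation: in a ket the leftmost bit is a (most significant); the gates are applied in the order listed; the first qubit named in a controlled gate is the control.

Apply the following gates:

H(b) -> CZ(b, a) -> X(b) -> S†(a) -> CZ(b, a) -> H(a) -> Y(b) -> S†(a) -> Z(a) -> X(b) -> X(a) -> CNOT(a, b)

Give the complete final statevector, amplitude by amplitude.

The final amplitudes are -1/2 on |00>, 1/2 on |01>, -I/2 on |10>, I/2 on |11>.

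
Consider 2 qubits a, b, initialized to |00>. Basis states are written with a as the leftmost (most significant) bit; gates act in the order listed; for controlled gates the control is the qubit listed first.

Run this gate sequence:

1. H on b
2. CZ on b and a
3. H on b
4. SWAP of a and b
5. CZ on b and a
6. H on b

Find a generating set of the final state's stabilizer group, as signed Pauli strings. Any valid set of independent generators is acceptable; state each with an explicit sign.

One valid set of independent stabilizer generators is +IX, +ZI (any independent generating set of the same group is equally correct).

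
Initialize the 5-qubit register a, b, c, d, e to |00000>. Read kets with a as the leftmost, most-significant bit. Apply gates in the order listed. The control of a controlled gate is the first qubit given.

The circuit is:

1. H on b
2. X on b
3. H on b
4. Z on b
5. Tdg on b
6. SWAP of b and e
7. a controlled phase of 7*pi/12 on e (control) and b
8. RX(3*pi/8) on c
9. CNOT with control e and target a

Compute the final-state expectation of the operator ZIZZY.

The observable ZIZZY averages to 0. Key observation: the block from step 1 through step 4 cancels to the identity and can be dropped.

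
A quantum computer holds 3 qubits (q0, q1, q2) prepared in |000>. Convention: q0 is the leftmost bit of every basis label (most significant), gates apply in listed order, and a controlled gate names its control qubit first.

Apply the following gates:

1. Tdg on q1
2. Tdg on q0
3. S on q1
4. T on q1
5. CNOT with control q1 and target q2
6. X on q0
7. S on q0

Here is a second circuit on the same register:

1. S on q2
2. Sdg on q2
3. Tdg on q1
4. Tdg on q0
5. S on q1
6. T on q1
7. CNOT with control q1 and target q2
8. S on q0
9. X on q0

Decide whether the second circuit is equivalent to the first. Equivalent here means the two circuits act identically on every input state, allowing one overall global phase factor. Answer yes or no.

No: there is an input state on which the two circuits produce genuinely different outputs (not merely differing by a phase).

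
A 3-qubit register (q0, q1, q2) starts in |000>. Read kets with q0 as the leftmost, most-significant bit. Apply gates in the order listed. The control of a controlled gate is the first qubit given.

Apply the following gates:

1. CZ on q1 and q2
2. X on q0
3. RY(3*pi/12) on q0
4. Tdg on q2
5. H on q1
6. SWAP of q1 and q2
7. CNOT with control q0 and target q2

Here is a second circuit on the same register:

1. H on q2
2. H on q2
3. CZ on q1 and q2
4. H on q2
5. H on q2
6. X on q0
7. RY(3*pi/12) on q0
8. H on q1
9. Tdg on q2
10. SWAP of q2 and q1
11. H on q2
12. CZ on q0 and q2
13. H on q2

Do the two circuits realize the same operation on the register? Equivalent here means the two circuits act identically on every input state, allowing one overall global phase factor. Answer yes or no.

Yes: on every input state the two circuits agree up to one overall phase factor.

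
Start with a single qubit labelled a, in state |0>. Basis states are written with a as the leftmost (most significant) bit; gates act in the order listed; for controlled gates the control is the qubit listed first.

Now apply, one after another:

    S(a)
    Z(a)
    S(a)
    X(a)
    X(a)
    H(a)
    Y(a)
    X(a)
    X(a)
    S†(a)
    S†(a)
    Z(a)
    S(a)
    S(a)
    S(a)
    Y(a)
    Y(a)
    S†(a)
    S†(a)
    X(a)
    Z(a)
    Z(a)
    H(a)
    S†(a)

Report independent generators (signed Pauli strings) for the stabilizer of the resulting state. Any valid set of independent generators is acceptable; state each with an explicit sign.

The stabilizer group can be generated by -X, among other valid generating sets.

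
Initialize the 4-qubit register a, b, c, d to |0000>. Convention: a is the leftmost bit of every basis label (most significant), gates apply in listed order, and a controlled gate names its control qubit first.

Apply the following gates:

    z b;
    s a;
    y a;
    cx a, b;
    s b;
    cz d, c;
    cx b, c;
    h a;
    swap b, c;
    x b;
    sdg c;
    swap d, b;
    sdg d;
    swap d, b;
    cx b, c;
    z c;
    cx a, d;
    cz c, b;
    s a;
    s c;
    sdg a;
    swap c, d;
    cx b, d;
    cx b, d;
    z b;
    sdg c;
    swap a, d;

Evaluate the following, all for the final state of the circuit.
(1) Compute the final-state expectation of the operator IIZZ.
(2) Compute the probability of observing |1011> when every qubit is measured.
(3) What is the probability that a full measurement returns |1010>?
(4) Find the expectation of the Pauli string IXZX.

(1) The expectation value of IIZZ is 1. Key observation: the block from step 23 through step 24 cancels to the identity and can be dropped.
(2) The probability of measuring |1011> is 1/2.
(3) Outcome |1010> occurs with probability 0.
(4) The expectation value of IXZX is 0.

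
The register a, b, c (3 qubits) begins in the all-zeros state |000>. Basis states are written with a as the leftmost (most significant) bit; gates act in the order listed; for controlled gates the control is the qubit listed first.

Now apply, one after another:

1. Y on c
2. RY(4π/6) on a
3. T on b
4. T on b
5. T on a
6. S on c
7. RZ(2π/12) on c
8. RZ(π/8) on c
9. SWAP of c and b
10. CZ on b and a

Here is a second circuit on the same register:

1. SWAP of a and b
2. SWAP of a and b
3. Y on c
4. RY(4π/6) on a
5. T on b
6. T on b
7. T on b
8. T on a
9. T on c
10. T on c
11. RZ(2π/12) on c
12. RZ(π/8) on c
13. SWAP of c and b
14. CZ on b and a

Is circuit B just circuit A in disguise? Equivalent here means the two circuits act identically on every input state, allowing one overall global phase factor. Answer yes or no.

No: there is an input state on which the two circuits produce genuinely different outputs (not merely differing by a phase).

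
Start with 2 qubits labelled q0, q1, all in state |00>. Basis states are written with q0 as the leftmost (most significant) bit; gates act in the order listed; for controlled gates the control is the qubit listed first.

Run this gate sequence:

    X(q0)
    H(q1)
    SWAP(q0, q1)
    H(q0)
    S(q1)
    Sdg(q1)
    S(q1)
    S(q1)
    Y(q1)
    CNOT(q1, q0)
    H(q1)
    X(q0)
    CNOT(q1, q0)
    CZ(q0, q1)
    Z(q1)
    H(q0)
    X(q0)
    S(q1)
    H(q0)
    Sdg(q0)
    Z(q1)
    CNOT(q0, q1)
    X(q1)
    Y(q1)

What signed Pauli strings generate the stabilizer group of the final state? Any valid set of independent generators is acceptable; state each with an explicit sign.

The final state is stabilized by the group generated by +XI, -IZ; other independent generating sets are equally valid.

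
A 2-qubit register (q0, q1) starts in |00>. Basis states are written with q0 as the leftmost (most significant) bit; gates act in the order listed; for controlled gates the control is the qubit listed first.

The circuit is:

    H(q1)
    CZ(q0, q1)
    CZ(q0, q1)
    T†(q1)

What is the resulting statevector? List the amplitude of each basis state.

The resulting statevector has amplitude sqrt(2)/2 on |00>, -sqrt(2)*exp(3*I*pi/4)/2 on |01>, 0 on |10>, 0 on |11>.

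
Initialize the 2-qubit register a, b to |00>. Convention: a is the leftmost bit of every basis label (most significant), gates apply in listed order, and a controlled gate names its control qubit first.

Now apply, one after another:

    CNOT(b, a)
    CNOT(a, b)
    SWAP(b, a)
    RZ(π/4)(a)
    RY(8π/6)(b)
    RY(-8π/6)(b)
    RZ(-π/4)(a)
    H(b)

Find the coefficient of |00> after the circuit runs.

The amplitude on |00> is sqrt(2)/2.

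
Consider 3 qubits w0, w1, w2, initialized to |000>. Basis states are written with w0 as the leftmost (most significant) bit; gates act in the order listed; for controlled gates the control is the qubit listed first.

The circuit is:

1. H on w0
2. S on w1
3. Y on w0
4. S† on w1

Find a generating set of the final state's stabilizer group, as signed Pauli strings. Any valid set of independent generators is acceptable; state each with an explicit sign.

The final state is stabilized by the group generated by -XII, +IZI, +IIZ; other independent generating sets are equally valid.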